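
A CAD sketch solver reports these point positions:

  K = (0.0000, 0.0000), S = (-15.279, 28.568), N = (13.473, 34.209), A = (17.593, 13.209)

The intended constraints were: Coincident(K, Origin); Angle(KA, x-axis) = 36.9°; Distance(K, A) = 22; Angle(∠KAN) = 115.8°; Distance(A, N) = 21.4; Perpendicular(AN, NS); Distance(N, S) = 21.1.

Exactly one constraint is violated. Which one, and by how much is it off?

Distance(N, S) = 21.1 — off by 8.20.

K = (0.00, 0.00) ✓; KA at 36.90° ✓; |KA| = 22.00 ✓; ∠KAN = 115.8° ✓; |AN| = 21.40 ✓; ∠(AN, NS) = 90.00° ✓; |NS| = 29.30 ✗.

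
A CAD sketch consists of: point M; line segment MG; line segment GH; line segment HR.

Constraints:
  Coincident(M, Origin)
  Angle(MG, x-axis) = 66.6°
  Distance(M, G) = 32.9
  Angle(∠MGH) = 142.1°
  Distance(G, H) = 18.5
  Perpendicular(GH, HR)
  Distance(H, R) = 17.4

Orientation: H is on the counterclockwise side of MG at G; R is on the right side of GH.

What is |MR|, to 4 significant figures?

58.23

∠MGH = 142.1°, so GH runs at 66.6° + (180° − 142.1°) = 104.5° from the x-axis; with |GH| = 18.5, H = G + 18.5·(cos 104.5°, sin 104.5°) = (8.434, 48.10). GH is perpendicular to HR; with |HR| = 17.4 on the right of GH, R = H + 17.4·(0.9681, 0.2504) = (25.28, 52.46). Then |MR| = |R − M| = 58.23.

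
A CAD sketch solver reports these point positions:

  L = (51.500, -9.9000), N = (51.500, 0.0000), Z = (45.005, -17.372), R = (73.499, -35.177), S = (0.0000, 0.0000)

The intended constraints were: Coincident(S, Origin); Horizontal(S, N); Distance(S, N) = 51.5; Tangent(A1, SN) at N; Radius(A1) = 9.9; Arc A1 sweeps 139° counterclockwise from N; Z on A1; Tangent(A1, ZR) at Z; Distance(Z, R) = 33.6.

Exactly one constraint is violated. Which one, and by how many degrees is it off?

Tangent(A1, ZR) at Z — off by 9.00°.

S = (0.00, 0.00) ✓; S.y = 0.00, N.y = 0.00 ✓; |SN| = 51.50 ✓; ∠(LN, NS) = 90.00° ✓; |LN| = 9.900 ✓; bearing(L→Z) − bearing(L→N) = 139.0° ✓; |LZ| = 9.900 ✓; ∠(LZ, ZR) = 81.00° ✗; |ZR| = 33.60 ✓.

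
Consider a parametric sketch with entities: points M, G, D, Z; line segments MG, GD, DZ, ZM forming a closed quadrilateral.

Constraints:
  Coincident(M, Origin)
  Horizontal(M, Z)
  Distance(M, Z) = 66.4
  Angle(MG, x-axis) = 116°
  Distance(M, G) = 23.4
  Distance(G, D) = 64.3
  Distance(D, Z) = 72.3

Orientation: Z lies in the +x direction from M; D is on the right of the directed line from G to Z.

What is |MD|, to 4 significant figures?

41.52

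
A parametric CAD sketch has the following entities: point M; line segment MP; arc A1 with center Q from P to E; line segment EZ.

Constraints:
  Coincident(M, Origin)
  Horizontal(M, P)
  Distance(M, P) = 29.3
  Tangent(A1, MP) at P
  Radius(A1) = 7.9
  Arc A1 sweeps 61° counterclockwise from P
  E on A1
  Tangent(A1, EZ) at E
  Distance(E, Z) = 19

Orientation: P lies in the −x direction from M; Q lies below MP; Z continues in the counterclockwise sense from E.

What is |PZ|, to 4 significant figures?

26.23

On A1, P sits at bearing 90° from Q; a 61° counterclockwise sweep puts E at bearing 151°, so E = Q + 7.9·(cos 151°, sin 151°) = (-36.21, -4.070). The tangent condition forces QE to be normal to EZ, so EZ runs along (−sin 151°, cos 151°); with |EZ| = 19.0, Z = (-45.42, -20.69). Then |PZ| = |Z − P| = 26.23.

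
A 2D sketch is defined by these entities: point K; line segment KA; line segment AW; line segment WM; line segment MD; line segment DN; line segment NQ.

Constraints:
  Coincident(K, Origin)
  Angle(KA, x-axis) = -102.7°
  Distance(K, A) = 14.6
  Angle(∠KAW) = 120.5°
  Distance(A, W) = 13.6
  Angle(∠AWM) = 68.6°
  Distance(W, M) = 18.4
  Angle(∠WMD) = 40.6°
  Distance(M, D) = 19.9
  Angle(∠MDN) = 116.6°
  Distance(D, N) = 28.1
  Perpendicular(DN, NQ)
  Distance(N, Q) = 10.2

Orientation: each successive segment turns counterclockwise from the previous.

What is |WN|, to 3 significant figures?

22.7

K is at the origin; KA runs at -102.7° with length 14.6, so A = (-3.21, -14.2). ∠KAW = 120.5° gives AW at -43.2° from the x-axis; with |AW| = 13.6, W = (6.70, -23.6). ∠AWM = 68.6° gives WM at 68.2° from the x-axis; with |WM| = 18.4, M = (13.5, -6.47). ∠WMD = 40.6° gives MD at -152° from the x-axis; with |MD| = 19.9, D = (-4.10, -15.7). ∠MDN = 116.6° gives DN at -89.0° from the x-axis; with |DN| = 28.1, N = (-3.61, -43.8). Then |WN| = |N − W| = 22.7.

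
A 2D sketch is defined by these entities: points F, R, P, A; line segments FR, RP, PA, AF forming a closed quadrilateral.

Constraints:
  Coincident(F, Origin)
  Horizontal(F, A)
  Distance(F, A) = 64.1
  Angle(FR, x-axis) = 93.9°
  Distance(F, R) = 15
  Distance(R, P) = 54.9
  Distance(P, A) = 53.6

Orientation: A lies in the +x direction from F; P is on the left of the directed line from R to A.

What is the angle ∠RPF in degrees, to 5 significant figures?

11.072°

Checks: |RP| = 54.90 ✓; |PA| = 53.60 ✓.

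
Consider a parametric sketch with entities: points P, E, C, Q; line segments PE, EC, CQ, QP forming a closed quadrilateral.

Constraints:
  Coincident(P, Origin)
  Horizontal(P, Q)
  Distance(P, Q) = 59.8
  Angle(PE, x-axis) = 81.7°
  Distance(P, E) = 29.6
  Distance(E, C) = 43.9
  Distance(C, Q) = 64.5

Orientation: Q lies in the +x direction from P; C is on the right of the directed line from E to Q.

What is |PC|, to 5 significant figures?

14.329

P is at the origin; PQ is horizontal with |PQ| = 59.8 and Q in +x, so Q = (59.8, 0). PE runs at 81.7° with |PE| = 29.6, so E = (4.2729, 29.290). C is determined by |EC| = 43.9 and |CQ| = 64.5 together: it lies at the intersection of circle(E, 43.9) and circle(Q, 64.5). With |EQ| = 62.779, the foot of the radical line on EQ is 13.604 from E and the perpendicular offset is √(43.9² − 13.604²) = 41.739. Taking the right-of-EQ solution: C = (-3.1679, -13.975).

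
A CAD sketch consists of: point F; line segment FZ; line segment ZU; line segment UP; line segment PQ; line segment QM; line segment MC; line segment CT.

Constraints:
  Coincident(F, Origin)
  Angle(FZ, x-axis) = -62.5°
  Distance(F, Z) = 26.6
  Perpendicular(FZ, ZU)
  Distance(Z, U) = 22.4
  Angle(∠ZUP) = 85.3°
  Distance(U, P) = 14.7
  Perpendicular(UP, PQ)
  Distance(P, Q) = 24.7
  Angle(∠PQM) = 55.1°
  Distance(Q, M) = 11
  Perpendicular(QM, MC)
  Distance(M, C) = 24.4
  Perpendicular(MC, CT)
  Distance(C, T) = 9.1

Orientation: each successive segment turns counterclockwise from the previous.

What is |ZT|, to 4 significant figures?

31.45

F is at the origin; FZ runs at -62.5° with length 26.6, so Z = (12.28, -23.59). FZ ⟂ ZU, so ZU runs at 27.50°; with |ZU| = 22.4, U = (32.15, -13.25). ∠ZUP = 85.3° gives UP at 122.2° from the x-axis; with |UP| = 14.7, P = (24.32, -0.8123). UP ⟂ PQ, so PQ runs at -147.8°; with |PQ| = 24.7, Q = (3.417, -13.97). ∠PQM = 55.1° gives QM at -22.90° from the x-axis; with |QM| = 11.0, M = (13.55, -18.25). The perpendicularity gives MC at right angles to QM, so MC runs at 67.10°; with |MC| = 24.4, C = (23.04, 4.222). MC ⟂ CT, so CT runs at 157.1°; with |CT| = 9.1, T = (14.66, 7.763). Then |ZT| = |T − Z| = 31.45.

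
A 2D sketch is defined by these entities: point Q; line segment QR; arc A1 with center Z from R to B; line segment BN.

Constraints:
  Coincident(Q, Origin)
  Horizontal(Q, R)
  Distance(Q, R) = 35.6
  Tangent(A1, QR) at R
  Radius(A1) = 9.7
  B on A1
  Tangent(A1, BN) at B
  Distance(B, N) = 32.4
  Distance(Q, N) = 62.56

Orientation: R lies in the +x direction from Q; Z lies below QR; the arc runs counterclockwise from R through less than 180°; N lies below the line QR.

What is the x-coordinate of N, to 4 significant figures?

46.67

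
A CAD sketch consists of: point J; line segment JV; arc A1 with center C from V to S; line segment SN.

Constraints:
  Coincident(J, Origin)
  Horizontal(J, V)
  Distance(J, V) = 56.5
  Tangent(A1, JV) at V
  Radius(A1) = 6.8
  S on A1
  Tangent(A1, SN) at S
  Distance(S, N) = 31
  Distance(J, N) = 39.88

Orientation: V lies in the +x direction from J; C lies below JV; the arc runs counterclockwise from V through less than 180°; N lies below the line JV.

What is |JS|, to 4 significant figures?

51.48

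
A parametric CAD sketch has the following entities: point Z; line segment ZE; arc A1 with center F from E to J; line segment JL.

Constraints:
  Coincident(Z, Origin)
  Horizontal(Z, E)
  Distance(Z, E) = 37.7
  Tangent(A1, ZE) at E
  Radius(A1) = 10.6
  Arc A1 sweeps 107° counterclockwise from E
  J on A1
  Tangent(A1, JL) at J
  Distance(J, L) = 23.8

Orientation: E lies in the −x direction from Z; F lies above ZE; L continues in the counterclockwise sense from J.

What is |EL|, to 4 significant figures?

36.60

Z is at the origin; ZE is horizontal with |ZE| = 37.7 and E on the −x side, so E = (-37.70, 0.000). Tangency of A1 to ZE means the radius FE is perpendicular to ZE, so F = E + (0, 10.6) = (-37.70, 10.60). On A1, E sits at bearing -90° from F; a 107° counterclockwise sweep puts J at bearing 17°, so J = F + 10.6·(cos 17°, sin 17°) = (-27.56, 13.70). The tangent condition forces FJ to be normal to JL, so JL runs along (−sin 17°, cos 17°); with |JL| = 23.8, L = (-34.52, 36.46). Then |EL| = |L − E| = 36.60.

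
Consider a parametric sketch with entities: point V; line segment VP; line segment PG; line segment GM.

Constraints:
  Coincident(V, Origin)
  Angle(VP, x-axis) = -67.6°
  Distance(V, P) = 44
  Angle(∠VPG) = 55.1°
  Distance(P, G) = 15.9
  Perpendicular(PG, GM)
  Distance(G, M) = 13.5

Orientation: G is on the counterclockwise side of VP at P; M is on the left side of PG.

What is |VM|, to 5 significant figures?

24.417

V is at the origin; VP runs at -67.6° with length 44.0, so P = 44.0·(cos -67.6°, sin -67.6°) = (16.767, -40.680). ∠VPG = 55.1°, so PG runs at -67.6° + (180° − 55.1°) = 57.300° from the x-axis; with |PG| = 15.9, G = P + 15.9·(cos 57.300°, sin 57.300°) = (25.357, -27.300). PG ⟂ GM; with |GM| = 13.5 on the left of PG, M = G + 13.5·(-0.84151, 0.54024) = (13.997, -20.007). Then |VM| = |M − V| = 24.417.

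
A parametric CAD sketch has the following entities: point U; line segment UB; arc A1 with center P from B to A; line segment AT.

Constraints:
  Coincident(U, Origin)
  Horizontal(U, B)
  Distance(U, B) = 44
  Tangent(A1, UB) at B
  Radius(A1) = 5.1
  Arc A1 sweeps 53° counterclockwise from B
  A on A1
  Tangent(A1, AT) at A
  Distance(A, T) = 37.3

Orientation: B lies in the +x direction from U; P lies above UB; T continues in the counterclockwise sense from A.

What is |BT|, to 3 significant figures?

41.4

U is at the origin; UB is horizontal with |UB| = 44.0 and B on the +x side, so B = (44.0, 0.00). A1 meets UB tangentially, so PB is at right angles to UB, so P = B + (0, 5.1) = (44.0, 5.10). On A1, B sits at bearing -90° from P; a 53° counterclockwise sweep puts A at bearing -37°, so A = P + 5.1·(cos -37°, sin -37°) = (48.1, 2.03). Tangency of A1 to AT means the radius PA is perpendicular to AT, so AT runs along (−sin -37°, cos -37°); with |AT| = 37.3, T = (70.5, 31.8). Then |BT| = |T − B| = 41.4.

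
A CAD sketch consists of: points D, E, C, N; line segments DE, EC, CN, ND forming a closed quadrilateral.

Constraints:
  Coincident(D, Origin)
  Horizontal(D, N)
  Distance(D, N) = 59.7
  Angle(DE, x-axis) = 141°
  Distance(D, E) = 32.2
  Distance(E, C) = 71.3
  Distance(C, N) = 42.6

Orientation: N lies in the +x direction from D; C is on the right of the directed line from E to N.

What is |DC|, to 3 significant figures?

39.2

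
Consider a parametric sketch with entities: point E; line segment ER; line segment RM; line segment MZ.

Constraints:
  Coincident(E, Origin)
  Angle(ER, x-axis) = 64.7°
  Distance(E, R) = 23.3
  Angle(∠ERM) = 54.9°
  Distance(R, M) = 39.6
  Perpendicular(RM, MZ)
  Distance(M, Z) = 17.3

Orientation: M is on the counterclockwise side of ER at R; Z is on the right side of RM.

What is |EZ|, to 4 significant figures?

44.82

E is at the origin; ER runs at 64.7° with length 23.3, so R = 23.3·(cos 64.7°, sin 64.7°) = (9.957, 21.07). ∠ERM = 54.9°, so RM runs at 64.7° + (180° − 54.9°) = 189.8° from the x-axis; with |RM| = 39.6, M = R + 39.6·(cos 189.8°, sin 189.8°) = (-29.06, 14.32). RM is perpendicular to MZ; with |MZ| = 17.3 on the right of RM, Z = M + 17.3·(-0.1702, 0.9854) = (-32.01, 31.37). Then |EZ| = |Z − E| = 44.82.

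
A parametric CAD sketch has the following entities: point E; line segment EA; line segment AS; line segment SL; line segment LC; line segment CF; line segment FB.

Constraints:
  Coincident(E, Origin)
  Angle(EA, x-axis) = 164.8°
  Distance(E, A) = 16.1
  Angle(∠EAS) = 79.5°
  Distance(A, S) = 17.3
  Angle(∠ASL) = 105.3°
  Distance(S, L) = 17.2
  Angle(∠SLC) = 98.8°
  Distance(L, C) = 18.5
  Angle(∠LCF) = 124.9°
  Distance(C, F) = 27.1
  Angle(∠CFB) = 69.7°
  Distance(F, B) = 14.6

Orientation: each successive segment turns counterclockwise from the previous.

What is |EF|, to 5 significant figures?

21.950

E is at the origin; EA runs at 164.8° with length 16.1, so A = (-15.537, 4.2212). ∠EAS = 79.5° gives AS at -94.700° from the x-axis; with |AS| = 17.3, S = (-16.954, -13.021). ∠ASL = 105.3° gives SL at -20.000° from the x-axis; with |SL| = 17.2, L = (-0.79159, -18.903). ∠SLC = 98.8° gives LC at 61.200° from the x-axis; with |LC| = 18.5, C = (8.1209, -2.6917). ∠LCF = 124.9° gives CF at 116.30° from the x-axis; with |CF| = 27.1, F = (-3.8864, 21.603). Then |EF| = |F − E| = 21.950.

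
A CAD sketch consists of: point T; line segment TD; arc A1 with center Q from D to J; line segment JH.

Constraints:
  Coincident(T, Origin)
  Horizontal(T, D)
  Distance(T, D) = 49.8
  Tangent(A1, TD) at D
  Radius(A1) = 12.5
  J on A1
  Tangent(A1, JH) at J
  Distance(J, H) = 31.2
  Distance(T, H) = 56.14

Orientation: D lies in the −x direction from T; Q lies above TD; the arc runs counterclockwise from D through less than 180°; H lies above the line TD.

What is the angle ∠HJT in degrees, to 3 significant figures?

105°

T is at the origin; T and D share the same y with |TD| = 49.8 and D on the −x side, so D = (-49.8, 0.00). Since A1 is tangent to TD there, QD ⟂ TD, so Q = D + (0, 12.5) = (-49.8, 12.5). Since QJ ⟂ JH (tangency), |QH| = √(12.5² + 31.2²) = 33.6 regardless of where J sits on A1. So H lies on both circle(T, 56.14) and circle(Q, 33.6); the above-TD intersection is H = (-35.9, 43.1). J is the foot of the tangent from H: J = (-37.3, 12.0).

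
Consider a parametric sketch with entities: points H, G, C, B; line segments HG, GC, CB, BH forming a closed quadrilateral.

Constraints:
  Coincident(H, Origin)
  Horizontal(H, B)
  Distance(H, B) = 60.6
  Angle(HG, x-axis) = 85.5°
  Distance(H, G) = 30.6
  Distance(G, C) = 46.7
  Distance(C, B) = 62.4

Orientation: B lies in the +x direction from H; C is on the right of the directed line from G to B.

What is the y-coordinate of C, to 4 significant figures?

-16.15

Checks: H = (0.00, 0.00) ✓; |GC| = 46.70 ✓; |CB| = 62.40 ✓.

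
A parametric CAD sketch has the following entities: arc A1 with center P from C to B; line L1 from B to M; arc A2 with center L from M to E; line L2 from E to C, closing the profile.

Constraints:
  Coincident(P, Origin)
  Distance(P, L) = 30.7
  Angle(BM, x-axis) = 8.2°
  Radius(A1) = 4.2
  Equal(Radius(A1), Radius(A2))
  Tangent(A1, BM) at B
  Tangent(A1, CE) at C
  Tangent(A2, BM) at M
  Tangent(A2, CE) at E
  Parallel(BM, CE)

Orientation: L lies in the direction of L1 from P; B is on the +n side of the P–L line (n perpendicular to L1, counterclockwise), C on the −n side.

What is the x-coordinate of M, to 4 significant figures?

29.79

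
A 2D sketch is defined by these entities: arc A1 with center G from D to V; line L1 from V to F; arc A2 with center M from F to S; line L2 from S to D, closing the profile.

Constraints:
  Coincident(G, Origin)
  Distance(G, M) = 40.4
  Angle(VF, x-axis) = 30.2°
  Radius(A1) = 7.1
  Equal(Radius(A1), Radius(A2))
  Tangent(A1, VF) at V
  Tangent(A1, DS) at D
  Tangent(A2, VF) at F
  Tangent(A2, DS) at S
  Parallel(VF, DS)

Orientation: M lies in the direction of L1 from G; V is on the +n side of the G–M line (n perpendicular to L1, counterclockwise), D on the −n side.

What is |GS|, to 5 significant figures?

41.019

Tangency of A1 to both parallel lines with radius 7.1 puts V and D at G ± 7.1·n: V = (-3.5714, 6.1364), D = (3.5714, -6.1364). Equal radii place F and S the same way about M: F = M + 7.1·n = (31.345, 26.458), S = M − 7.1·n = (38.488, 14.186). Then |GS| = |S − G| = 41.019.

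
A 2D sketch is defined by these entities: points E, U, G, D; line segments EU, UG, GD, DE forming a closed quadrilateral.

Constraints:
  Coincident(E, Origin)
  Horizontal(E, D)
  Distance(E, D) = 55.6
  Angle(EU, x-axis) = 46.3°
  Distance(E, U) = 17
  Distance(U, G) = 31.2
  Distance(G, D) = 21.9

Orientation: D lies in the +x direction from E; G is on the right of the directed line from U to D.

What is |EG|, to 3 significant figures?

36.2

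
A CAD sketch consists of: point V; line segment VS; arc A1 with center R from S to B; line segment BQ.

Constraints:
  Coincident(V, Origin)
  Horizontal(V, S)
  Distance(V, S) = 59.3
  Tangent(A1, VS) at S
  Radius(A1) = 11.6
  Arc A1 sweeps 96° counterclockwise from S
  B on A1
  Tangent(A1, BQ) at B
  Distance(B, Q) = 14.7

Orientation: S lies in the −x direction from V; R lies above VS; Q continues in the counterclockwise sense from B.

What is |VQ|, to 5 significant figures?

56.418

On A1, S sits at bearing -90° from R; a 96° counterclockwise sweep puts B at bearing 6°, so B = R + 11.6·(cos 6°, sin 6°) = (-47.764, 12.813). A1 meets BQ tangentially, so RB is at right angles to BQ, so BQ runs along (−sin 6°, cos 6°); with |BQ| = 14.7, Q = (-49.300, 27.432). Then |VQ| = |Q − V| = 56.418.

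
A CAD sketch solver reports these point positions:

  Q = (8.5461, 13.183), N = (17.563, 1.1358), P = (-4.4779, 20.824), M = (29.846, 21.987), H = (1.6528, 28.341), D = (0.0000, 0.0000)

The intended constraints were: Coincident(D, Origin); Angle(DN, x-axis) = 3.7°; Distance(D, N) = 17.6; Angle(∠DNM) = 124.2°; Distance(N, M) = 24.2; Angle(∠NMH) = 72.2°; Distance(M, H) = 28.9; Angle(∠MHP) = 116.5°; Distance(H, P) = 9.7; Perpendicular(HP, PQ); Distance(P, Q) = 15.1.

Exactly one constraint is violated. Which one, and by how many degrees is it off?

Perpendicular(HP, PQ) — off by 8.80°.

D = (0.00, 0.00) ✓; DN at 3.700° ✓; |DN| = 17.60 ✓; ∠DNM = 124.2° ✓; |NM| = 24.20 ✓; ∠NMH = 72.20° ✓; |MH| = 28.90 ✓; ∠MHP = 116.5° ✓; |HP| = 9.700 ✓; ∠(HP, PQ) = 98.80° ✗; |PQ| = 15.10 ✓.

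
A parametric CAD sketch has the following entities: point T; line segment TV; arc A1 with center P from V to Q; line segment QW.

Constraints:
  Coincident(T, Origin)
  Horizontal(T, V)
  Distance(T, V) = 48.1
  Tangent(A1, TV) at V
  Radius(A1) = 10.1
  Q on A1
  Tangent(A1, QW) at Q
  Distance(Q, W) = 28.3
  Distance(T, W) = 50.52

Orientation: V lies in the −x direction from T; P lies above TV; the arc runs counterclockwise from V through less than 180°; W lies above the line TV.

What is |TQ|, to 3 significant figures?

39.1

T is at the origin; TV is horizontal with |TV| = 48.1 and V on the −x side, so V = (-48.1, 0.00). Tangency of A1 to TV means the radius PV is perpendicular to TV, so P = V + (0, 10.1) = (-48.1, 10.1). Since PQ ⟂ QW (tangency), |PW| = √(10.1² + 28.3²) = 30.0 regardless of where Q sits on A1. So W lies on both circle(T, 50.52) and circle(P, 30.0); the above-TV intersection is W = (-34.5, 36.9). Q is the foot of the tangent from W: Q = (-38.1, 8.82).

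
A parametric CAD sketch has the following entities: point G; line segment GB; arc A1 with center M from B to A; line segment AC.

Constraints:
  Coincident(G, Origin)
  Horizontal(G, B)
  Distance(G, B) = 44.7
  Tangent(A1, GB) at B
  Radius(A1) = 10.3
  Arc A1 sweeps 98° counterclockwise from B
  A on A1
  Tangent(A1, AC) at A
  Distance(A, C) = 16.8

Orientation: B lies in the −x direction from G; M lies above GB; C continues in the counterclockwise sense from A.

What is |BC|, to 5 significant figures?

29.439

On A1, B sits at bearing -90° from M; a 98° counterclockwise sweep puts A at bearing 8°, so A = M + 10.3·(cos 8°, sin 8°) = (-34.500, 11.733). Tangency of A1 to AC means the radius MA is perpendicular to AC, so AC runs along (−sin 8°, cos 8°); with |AC| = 16.8, C = (-36.838, 28.370). Then |BC| = |C − B| = 29.439.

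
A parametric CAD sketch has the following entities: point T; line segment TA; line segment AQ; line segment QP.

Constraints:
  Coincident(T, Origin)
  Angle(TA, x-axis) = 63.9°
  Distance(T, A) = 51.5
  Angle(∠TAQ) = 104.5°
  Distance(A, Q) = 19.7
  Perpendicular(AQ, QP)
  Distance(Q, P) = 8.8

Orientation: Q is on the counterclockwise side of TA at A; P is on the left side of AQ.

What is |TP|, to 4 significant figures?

52.42

∠TAQ = 104.5°, so AQ runs at 63.9° + (180° − 104.5°) = 139.4° from the x-axis; with |AQ| = 19.7, Q = A + 19.7·(cos 139.4°, sin 139.4°) = (7.699, 59.07). The perpendicularity gives QP at right angles to AQ; with |QP| = 8.8 on the left of AQ, P = Q + 8.8·(-0.6508, -0.7593) = (1.972, 52.39). Then |TP| = |P − T| = 52.42.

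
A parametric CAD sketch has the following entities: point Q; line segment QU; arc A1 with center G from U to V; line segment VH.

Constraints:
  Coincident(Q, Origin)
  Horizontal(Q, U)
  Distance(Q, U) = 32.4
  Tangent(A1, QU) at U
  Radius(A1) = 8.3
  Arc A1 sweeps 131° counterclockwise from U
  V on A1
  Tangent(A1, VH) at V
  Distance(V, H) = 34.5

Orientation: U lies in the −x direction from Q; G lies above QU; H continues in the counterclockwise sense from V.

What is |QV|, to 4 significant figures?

29.53

Tangency of A1 to QU means the radius GU is perpendicular to QU, so G = U + (0, 8.3) = (-32.40, 8.300). On A1, U sits at bearing -90° from G; a 131° counterclockwise sweep puts V at bearing 41°, so V = G + 8.3·(cos 41°, sin 41°) = (-26.14, 13.75). Then |QV| = |V − Q| = 29.53.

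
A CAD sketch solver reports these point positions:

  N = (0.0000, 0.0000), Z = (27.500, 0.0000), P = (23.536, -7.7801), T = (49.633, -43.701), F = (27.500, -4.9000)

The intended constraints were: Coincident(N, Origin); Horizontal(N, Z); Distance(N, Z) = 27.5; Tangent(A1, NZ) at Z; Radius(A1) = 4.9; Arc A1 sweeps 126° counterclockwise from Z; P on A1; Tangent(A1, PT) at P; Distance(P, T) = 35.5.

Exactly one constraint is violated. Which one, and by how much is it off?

Distance(P, T) = 35.5 — off by 8.90.

N = (0.00, 0.00) ✓; N.y = 0.00, Z.y = 0.00 ✓; |NZ| = 27.50 ✓; ∠(FZ, ZN) = 90.00° ✓; |FZ| = 4.900 ✓; bearing(F→P) − bearing(F→Z) = 126.0° ✓; |FP| = 4.900 ✓; ∠(FP, PT) = 90.00° ✓; |PT| = 44.40 ✗.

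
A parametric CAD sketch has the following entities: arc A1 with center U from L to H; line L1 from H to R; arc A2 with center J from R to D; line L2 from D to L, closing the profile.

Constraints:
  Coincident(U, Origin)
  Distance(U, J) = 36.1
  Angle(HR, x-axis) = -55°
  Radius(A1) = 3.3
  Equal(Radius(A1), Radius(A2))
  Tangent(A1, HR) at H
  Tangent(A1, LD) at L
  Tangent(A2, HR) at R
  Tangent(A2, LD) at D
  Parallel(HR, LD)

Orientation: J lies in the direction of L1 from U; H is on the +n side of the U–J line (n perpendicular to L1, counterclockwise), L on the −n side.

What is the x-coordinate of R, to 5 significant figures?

23.409

The slot axis is L1's direction at -55.0°, so u = (cos -55.0°, sin -55.0°) = (0.57358, -0.81915) and n = (−sin -55.0°, cos -55.0°) = (0.81915, 0.57358). U is at the origin and J lies 36.1 along u from U, so J = 36.1·u = (20.706, -29.571). Tangency of A1 to both parallel lines with radius 3.3 puts H and L at U ± 3.3·n: H = (2.7032, 1.8928), L = (-2.7032, -1.8928). Equal radii place R and D the same way about J: R = J + 3.3·n = (23.409, -27.679), D = J − 3.3·n = (18.003, -31.464). So R.x = 23.409.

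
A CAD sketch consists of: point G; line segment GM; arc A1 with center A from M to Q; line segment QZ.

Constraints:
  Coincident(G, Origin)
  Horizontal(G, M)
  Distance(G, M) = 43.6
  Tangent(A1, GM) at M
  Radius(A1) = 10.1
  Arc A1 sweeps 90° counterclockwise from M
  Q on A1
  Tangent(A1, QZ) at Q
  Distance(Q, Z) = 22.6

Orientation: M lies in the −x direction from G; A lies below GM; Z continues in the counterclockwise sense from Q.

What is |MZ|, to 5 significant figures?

34.224

G is at the origin; GM is horizontal with |GM| = 43.6 and M on the −x side, so M = (-43.600, 0.0000). The tangent condition forces AM to be normal to GM, so A = M + (0, -10.1) = (-43.600, -10.100). On A1, M sits at bearing 90° from A; a 90° counterclockwise sweep puts Q at bearing 180°, so Q = A + 10.1·(cos 180°, sin 180°) = (-53.700, -10.100). A1 meets QZ tangentially, so AQ is at right angles to QZ, so QZ runs along (−sin 180°, cos 180°); with |QZ| = 22.6, Z = (-53.700, -32.700). Then |MZ| = |Z − M| = 34.224.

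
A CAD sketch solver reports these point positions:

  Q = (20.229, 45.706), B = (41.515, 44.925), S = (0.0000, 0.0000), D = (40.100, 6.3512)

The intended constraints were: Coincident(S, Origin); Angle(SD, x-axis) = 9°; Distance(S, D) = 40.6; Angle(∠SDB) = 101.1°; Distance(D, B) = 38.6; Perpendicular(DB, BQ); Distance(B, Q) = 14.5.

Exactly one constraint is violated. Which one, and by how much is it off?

Distance(B, Q) = 14.5 — off by 6.80.

S = (0.00, 0.00) ✓; SD at 9.000° ✓; |SD| = 40.60 ✓; ∠SDB = 101.1° ✓; |DB| = 38.60 ✓; ∠(DB, BQ) = 90.00° ✓; |BQ| = 21.30 ✗.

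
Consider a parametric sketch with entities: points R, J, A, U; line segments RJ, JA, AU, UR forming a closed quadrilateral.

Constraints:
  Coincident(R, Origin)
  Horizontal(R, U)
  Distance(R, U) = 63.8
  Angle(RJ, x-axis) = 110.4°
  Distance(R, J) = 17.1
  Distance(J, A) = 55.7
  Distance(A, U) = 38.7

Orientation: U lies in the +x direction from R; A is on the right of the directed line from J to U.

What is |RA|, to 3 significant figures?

40.7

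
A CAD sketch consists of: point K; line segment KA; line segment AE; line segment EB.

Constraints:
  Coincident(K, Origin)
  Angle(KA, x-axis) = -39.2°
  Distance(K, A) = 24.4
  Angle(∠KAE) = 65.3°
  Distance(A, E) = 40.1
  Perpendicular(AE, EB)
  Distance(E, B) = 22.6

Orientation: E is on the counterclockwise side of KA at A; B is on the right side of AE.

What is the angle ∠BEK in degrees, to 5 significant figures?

126.55°

∠KAE = 65.3°, so AE runs at -39.2° + (180° − 65.3°) = 75.500° from the x-axis; with |AE| = 40.1, E = A + 40.1·(cos 75.500°, sin 75.500°) = (28.949, 23.401). AE is perpendicular to EB; with |EB| = 22.6 on the right of AE, B = E + 22.6·(0.96815, -0.25038) = (50.829, 17.743). Then cos ∠BEK = EB·EK / (|EB||EK|), giving 126.55°.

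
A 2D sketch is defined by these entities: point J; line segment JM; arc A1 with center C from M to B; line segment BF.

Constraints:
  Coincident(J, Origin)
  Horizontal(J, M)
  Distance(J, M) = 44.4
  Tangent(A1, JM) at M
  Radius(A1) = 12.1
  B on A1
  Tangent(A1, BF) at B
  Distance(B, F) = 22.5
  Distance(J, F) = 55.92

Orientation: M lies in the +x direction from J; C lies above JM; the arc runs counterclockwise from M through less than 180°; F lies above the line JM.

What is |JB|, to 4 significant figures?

57.56

Checks: |CB| = 12.10 ✓; ∠(CB, BF) = 90.00° ✓; |BF| = 22.50 ✓; |JF| = 55.92 ✓.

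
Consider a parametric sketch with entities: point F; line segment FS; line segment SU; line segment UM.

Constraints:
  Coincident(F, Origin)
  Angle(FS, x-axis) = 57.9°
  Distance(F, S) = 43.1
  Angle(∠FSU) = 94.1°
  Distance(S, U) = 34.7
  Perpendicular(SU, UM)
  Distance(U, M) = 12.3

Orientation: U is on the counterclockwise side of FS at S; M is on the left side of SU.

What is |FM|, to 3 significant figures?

48.7

F is at the origin; FS runs at 57.9° with length 43.1, so S = 43.1·(cos 57.9°, sin 57.9°) = (22.9, 36.5). ∠FSU = 94.1°, so SU runs at 57.9° + (180° − 94.1°) = 144° from the x-axis; with |SU| = 34.7, U = S + 34.7·(cos 144°, sin 144°) = (-5.10, 57.0). The perpendicularity gives UM at right angles to SU; with |UM| = 12.3 on the left of SU, M = U + 12.3·(-0.591, -0.807) = (-12.4, 47.1). Then |FM| = |M − F| = 48.7.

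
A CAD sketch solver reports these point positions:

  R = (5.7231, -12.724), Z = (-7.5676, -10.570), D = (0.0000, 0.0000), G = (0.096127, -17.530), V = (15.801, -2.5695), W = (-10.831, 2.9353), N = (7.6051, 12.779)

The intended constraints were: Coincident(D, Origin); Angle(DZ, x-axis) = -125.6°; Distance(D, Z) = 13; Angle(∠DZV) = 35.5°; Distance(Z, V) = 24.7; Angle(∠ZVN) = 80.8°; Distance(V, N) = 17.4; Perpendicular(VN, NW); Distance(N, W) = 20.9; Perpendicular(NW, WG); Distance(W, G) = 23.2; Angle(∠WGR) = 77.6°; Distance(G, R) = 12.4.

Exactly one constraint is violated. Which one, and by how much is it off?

Distance(G, R) = 12.4 — off by 5.00.

D = (0.00, 0.00) ✓; DZ at -125.6° ✓; |DZ| = 13.00 ✓; ∠DZV = 35.50° ✓; |ZV| = 24.70 ✓; ∠ZVN = 80.80° ✓; |VN| = 17.40 ✓; ∠(VN, NW) = 90.00° ✓; |NW| = 20.90 ✓; ∠(NW, WG) = 90.00° ✓; |WG| = 23.20 ✓; ∠WGR = 77.60° ✓; |GR| = 7.400 ✗.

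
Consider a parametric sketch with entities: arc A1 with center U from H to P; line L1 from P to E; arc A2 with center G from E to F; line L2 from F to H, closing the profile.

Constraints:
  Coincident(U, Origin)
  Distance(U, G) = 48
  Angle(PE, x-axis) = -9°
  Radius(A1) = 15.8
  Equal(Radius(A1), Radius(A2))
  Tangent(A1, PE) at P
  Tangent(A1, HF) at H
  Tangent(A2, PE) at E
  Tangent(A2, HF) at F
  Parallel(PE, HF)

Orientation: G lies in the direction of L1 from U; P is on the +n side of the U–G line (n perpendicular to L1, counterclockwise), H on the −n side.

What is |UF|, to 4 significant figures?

50.53

Tangency of A1 to both parallel lines with radius 15.8 puts P and H at U ± 15.8·n: P = (2.472, 15.61), H = (-2.472, -15.61). Equal radii place E and F the same way about G: E = G + 15.8·n = (49.88, 8.097), F = G − 15.8·n = (44.94, -23.11). Then |UF| = |F − U| = 50.53.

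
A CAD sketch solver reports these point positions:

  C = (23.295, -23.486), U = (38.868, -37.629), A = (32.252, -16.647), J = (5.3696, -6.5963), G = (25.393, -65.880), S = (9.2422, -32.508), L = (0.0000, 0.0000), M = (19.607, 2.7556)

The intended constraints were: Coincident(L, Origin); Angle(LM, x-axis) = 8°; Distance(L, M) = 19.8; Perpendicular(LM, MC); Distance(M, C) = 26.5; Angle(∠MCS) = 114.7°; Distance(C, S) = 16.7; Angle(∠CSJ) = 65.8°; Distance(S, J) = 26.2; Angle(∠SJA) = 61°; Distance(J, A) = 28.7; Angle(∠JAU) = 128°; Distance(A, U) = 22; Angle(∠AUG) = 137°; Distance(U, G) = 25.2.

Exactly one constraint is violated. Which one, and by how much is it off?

Distance(U, G) = 25.2 — off by 6.10.

L = (0.00, 0.00) ✓; LM at 8.000° ✓; |LM| = 19.80 ✓; ∠(LM, MC) = 90.00° ✓; |MC| = 26.50 ✓; ∠MCS = 114.7° ✓; |CS| = 16.70 ✓; ∠CSJ = 65.80° ✓; |SJ| = 26.20 ✓; ∠SJA = 61.00° ✓; |JA| = 28.70 ✓; ∠JAU = 128.0° ✓; |AU| = 22.00 ✓; ∠AUG = 137.0° ✓; |UG| = 31.30 ✗.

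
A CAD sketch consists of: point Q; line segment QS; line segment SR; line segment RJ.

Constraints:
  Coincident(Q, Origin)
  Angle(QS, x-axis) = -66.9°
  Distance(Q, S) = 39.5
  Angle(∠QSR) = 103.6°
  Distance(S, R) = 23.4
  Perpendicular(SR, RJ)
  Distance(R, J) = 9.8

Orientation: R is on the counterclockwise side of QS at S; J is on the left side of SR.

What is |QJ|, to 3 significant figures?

43.4

Q is at the origin; QS runs at -66.9° with length 39.5, so S = 39.5·(cos -66.9°, sin -66.9°) = (15.5, -36.3). ∠QSR = 103.6°, so SR runs at -66.9° + (180° − 103.6°) = 9.50° from the x-axis; with |SR| = 23.4, R = S + 23.4·(cos 9.50°, sin 9.50°) = (38.6, -32.5). SR ⟂ RJ; with |RJ| = 9.8 on the left of SR, J = R + 9.8·(-0.165, 0.986) = (37.0, -22.8). Then |QJ| = |J − Q| = 43.4.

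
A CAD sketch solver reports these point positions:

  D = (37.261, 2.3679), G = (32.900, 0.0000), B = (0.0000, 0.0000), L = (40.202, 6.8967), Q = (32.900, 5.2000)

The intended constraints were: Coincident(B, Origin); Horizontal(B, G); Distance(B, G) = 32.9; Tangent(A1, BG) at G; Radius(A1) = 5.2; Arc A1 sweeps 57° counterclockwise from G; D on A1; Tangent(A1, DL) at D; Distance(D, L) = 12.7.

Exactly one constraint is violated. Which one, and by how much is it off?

Distance(D, L) = 12.7 — off by 7.30.

B = (0.00, 0.00) ✓; B.y = 0.00, G.y = 0.00 ✓; |BG| = 32.90 ✓; ∠(QG, GB) = 90.00° ✓; |QG| = 5.200 ✓; bearing(Q→D) − bearing(Q→G) = 57.00° ✓; |QD| = 5.200 ✓; ∠(QD, DL) = 90.00° ✓; |DL| = 5.400 ✗.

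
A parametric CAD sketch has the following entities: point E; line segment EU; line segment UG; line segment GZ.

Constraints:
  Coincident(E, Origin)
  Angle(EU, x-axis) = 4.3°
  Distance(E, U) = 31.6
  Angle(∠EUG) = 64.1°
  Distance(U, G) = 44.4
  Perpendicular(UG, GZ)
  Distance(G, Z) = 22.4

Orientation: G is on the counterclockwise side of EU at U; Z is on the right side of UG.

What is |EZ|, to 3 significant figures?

59.3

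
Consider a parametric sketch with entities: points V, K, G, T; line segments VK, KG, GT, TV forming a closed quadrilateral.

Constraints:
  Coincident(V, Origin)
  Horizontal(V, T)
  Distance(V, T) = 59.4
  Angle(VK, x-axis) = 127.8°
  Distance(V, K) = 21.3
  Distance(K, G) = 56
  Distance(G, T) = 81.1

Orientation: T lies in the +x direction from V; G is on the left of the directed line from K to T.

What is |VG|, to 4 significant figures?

67.69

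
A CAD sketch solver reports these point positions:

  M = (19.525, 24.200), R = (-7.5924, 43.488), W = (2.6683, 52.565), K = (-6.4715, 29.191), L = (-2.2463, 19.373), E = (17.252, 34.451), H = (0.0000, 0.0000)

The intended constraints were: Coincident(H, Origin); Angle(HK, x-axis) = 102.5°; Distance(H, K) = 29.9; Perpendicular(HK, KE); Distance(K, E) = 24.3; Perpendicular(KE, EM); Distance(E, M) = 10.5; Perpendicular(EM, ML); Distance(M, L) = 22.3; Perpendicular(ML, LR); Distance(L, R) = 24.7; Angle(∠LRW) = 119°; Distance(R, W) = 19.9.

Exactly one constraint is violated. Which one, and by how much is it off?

Distance(R, W) = 19.9 — off by 6.20.

H = (0.00, 0.00) ✓; HK at 102.5° ✓; |HK| = 29.90 ✓; ∠(HK, KE) = 90.00° ✓; |KE| = 24.30 ✓; ∠(KE, EM) = 90.00° ✓; |EM| = 10.50 ✓; ∠(EM, ML) = 90.00° ✓; |ML| = 22.30 ✓; ∠(ML, LR) = 90.00° ✓; |LR| = 24.70 ✓; ∠LRW = 119.0° ✓; |RW| = 13.70 ✗.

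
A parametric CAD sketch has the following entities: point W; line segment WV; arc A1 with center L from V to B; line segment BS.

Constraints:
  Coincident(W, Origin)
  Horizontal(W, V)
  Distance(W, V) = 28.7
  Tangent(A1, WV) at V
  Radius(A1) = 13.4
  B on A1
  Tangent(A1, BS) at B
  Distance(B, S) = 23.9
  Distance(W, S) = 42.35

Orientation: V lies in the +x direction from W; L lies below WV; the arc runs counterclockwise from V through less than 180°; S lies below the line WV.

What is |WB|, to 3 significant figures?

21.3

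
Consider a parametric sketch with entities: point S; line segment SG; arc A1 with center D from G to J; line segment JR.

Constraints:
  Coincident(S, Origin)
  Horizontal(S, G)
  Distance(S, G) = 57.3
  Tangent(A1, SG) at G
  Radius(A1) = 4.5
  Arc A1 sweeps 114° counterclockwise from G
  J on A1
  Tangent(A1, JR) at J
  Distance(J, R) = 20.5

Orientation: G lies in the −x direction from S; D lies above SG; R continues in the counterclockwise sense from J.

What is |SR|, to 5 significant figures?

66.434

S is at the origin; S and G share the same y with |SG| = 57.3 and G on the −x side, so G = (-57.300, 0.0000). Tangency of A1 to SG means the radius DG is perpendicular to SG, so D = G + (0, 4.5) = (-57.300, 4.5000). On A1, G sits at bearing -90° from D; a 114° counterclockwise sweep puts J at bearing 24°, so J = D + 4.5·(cos 24°, sin 24°) = (-53.189, 6.3303). Tangency of A1 to JR means the radius DJ is perpendicular to JR, so JR runs along (−sin 24°, cos 24°); with |JR| = 20.5, R = (-61.527, 25.058). Then |SR| = |R − S| = 66.434.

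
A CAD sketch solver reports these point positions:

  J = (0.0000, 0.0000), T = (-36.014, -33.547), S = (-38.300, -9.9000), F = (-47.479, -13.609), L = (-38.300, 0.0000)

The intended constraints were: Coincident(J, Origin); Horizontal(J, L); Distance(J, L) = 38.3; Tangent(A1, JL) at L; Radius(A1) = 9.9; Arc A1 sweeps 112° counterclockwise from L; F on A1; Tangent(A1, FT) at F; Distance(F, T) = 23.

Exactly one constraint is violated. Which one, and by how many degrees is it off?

Tangent(A1, FT) at F — off by 7.90°.

J = (0.00, 0.00) ✓; J.y = 0.00, L.y = 0.00 ✓; |JL| = 38.30 ✓; ∠(SL, LJ) = 90.00° ✓; |SL| = 9.900 ✓; bearing(S→F) − bearing(S→L) = 112.0° ✓; |SF| = 9.900 ✓; ∠(SF, FT) = 82.10° ✗; |FT| = 23.00 ✓.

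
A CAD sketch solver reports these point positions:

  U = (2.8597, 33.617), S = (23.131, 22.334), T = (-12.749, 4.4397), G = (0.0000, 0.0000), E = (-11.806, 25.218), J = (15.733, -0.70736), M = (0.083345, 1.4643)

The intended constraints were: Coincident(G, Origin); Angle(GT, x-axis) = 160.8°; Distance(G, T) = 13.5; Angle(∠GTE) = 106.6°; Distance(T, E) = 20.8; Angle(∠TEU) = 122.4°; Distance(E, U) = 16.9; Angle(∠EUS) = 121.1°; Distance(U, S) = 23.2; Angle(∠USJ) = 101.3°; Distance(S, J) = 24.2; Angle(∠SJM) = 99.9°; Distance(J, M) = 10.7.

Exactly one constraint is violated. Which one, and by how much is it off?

Distance(J, M) = 10.7 — off by 5.10.

G = (0.00, 0.00) ✓; GT at 160.8° ✓; |GT| = 13.50 ✓; ∠GTE = 106.6° ✓; |TE| = 20.80 ✓; ∠TEU = 122.4° ✓; |EU| = 16.90 ✓; ∠EUS = 121.1° ✓; |US| = 23.20 ✓; ∠USJ = 101.3° ✓; |SJ| = 24.20 ✓; ∠SJM = 99.90° ✓; |JM| = 15.80 ✗.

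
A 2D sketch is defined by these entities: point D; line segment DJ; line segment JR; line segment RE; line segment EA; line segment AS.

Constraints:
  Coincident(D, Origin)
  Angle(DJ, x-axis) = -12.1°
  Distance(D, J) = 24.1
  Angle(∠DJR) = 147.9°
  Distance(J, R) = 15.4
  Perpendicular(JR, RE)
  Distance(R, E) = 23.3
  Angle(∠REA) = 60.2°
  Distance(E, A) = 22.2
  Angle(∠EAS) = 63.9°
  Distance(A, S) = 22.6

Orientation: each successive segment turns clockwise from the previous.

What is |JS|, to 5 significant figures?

14.855

D is at the origin; DJ runs at -12.1° with length 24.1, so J = (23.565, -5.0518). ∠DJR = 147.9° gives JR at -44.200° from the x-axis; with |JR| = 15.4, R = (34.605, -15.788). JR is perpendicular to RE, so RE runs at -134.20°; with |RE| = 23.3, E = (18.361, -32.492). ∠REA = 60.2° gives EA at 106.00° from the x-axis; with |EA| = 22.2, A = (12.242, -11.152). ∠EAS = 63.9° gives AS at -10.100° from the x-axis; with |AS| = 22.6, S = (34.492, -15.115). Then |JS| = |S − J| = 14.855.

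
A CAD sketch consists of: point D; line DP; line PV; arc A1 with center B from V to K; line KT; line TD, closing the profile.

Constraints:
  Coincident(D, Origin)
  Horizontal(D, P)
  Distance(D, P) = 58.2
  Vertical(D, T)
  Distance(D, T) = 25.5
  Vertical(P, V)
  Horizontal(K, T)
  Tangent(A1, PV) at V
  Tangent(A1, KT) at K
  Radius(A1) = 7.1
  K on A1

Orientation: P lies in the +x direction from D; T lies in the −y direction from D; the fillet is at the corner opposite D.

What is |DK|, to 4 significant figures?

57.11

D is at the origin; DP is horizontal with |DP| = 58.2 and P on the +x side, so P = (58.20, 0.000). DT is vertical with |DT| = 25.5 and T on the −y side, so T = (0.000, -25.50). The virtual corner opposite D is at (58.20, -25.50). A1 meets PV tangentially, so BV is at right angles to PV and since A1 is tangent to KT there, BK ⟂ KT, with radius 7.1, so the center B sits 7.1 in from both sides at B = (51.10, -18.40). That places the tangent points at V = (58.20, -18.40) on PV and K = (51.10, -25.50) on KT. Then |DK| = |K − D| = 57.11.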